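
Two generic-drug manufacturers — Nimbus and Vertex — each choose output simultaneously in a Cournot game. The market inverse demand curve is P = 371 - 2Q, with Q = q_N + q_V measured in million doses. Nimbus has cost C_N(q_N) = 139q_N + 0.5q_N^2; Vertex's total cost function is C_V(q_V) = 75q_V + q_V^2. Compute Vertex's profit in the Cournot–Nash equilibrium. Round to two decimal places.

Nimbus's profit: π_N = (371 - 2Q)q_N - (139q_N + (1/2)q_N²). Setting ∂π_N/∂q_N = 0: 232 - 5q_N - 2(q_V) = 0.
Vertex's profit: π_V = (371 - 2Q)q_V - (75q_V + q_V²). Setting ∂π_V/∂q_V = 0: 296 - 6q_V - 2(q_N) = 0.
Rearranging gives the reaction functions q_N = (232 - 2q_V)/5 and q_V = (296 - 2q_N)/6.
Solving the pair: q_N = 400/13, q_V = 508/13.
Price P = 371 - 2·(908/13) = 231.3077.
Vertex's profit: 231.3077·(508/13) - 75·(508/13) - (508/13)² = 4581.0178.

4581.02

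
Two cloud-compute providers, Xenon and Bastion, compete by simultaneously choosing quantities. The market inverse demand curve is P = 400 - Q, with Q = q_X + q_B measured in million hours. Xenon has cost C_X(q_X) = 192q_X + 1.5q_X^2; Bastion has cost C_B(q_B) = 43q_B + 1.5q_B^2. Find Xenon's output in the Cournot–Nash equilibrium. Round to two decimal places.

28.46

Xenon's profit: π_X = (400 - Q)q_X - (192q_X + (3/2)q_X²). Setting ∂π_X/∂q_X = 0: 208 - 5q_X - (q_B) = 0.
Bastion's first-order condition: 357 - 5q_B - (q_X) = 0.
Rearranging gives the reaction functions q_X = (208 - q_B)/5 and q_B = (357 - q_X)/5.
Substituting one into the other gives q_X = 683/24 and q_B = 1577/24.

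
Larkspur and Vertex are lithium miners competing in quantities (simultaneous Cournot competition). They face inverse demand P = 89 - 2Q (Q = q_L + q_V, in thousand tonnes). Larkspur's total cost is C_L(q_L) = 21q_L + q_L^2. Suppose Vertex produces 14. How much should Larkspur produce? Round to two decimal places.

With the rival's output fixed at 14, Larkspur's profit is π_L = (89 - 2·14 - 2q_L)q_L - (21q_L + q_L²) = (61 - 2q_L)q_L - (21q_L + q_L²).
∂π_L/∂q_L = 40 - 6q_L = 0, so q_L = 20/3.

6.67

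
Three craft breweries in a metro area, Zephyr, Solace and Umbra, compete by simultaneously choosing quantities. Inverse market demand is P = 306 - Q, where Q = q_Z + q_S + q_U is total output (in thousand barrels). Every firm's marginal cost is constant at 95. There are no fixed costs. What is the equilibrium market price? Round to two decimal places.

147.75

Each firm earns π_i = (306 - Q)q_i - 95q_i.
Setting ∂π_i/∂q_i = 0 with rivals' quantities fixed: 211 - 2q_i - Σ_{j≠i} q_j = 0.
By symmetry each firm produces the same amount; substituting Σ_{j≠i} q_j = 2q_i yields q_i = 211/4.
Total output Q = 633/4, so price P = 306 - 633/4 = 591/4.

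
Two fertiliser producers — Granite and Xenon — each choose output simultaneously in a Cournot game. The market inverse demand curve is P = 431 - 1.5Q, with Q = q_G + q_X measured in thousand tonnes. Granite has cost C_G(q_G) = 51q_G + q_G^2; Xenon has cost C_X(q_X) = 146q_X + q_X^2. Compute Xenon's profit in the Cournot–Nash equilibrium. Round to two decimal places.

3531.10

Granite's profit: π_G = (431 - 1.5Q)q_G - (51q_G + q_G²). Setting ∂π_G/∂q_G = 0: 380 - 5q_G - (3/2)(q_X) = 0.
Xenon's first-order condition: 285 - 5q_X - (3/2)(q_G) = 0.
So q_G = (380 - (3/2)q_X)/5 and q_X = (285 - (3/2)q_G)/5.
Solving the pair: q_G = 64.7253, q_X = 37.5824.
Price P = 431 - (3/2)·(1330/13) = 277.5385.
Xenon's profit: 277.5385·37.5824 - 146·37.5824 - 37.5824² = 3531.0953.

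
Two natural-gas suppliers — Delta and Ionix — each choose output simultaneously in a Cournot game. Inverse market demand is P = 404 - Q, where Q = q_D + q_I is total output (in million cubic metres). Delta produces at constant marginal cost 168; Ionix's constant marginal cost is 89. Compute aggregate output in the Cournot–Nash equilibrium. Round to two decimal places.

Delta's profit: π_D = (404 - Q)q_D - (168q_D). Setting ∂π_D/∂q_D = 0: 236 - 2q_D - (q_I) = 0.
Ionix's first-order condition: 315 - 2q_I - (q_D) = 0.
So q_D = (236 - q_I)/2 and q_I = (315 - q_D)/2.
Solving the pair: q_D = 157/3, q_I = 394/3.
Total output Q = 157/3 + 394/3 = 551/3.

183.67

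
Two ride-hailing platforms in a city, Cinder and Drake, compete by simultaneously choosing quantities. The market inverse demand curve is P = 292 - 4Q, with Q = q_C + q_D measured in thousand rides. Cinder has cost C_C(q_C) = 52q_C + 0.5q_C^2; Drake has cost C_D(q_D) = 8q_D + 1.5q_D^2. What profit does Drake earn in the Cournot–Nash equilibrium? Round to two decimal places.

Cinder's profit: π_C = (292 - 4Q)q_C - (52q_C + (1/2)q_C²). Setting ∂π_C/∂q_C = 0: 240 - 9q_C - 4(q_D) = 0.
Drake's first-order condition: 284 - 11q_D - 4(q_C) = 0.
So q_C = (240 - 4q_D)/9 and q_D = (284 - 4q_C)/11.
Substituting one into the other gives q_C = 1504/83 and q_D = 1596/83.
Price P = 292 - 4·37.3494 = 142.6024.
Drake's profit: 142.6024·(1596/83) - 8·(1596/83) - (3/2)(1596/83)² = 2033.6316.

2033.63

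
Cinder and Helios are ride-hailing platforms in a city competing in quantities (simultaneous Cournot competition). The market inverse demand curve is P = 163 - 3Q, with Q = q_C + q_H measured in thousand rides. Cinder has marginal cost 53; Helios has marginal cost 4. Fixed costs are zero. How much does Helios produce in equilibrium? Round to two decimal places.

23.11

Cinder's profit: π_C = (163 - 3Q)q_C - (53q_C). Setting ∂π_C/∂q_C = 0: 110 - 6q_C - 3(q_H) = 0.
Helios's first-order condition: 159 - 6q_H - 3(q_C) = 0.
So q_C = (110 - 3q_H)/6 and q_H = (159 - 3q_C)/6.
Solving the pair: q_C = 61/9, q_H = 208/9.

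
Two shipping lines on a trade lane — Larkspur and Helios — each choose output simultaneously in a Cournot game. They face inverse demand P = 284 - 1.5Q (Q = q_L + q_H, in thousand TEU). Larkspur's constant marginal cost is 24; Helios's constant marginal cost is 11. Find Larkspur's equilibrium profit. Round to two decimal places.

4519.19

Larkspur's profit: π_L = (284 - 1.5Q)q_L - (24q_L). Setting ∂π_L/∂q_L = 0: 260 - 3q_L - (3/2)(q_H) = 0.
Helios's profit: π_H = (284 - 1.5Q)q_H - (11q_H). Setting ∂π_H/∂q_H = 0: 273 - 3q_H - (3/2)(q_L) = 0.
Best responses: q_L = (260 - (3/2)q_H)/3, q_H = (273 - (3/2)q_L)/3.
Solving the pair: q_L = 494/9, q_H = 572/9.
Price P = 284 - (3/2)·(1066/9) = 319/3.
Larkspur's profit: (319/3 - 24)·(494/9) = 4519.1852.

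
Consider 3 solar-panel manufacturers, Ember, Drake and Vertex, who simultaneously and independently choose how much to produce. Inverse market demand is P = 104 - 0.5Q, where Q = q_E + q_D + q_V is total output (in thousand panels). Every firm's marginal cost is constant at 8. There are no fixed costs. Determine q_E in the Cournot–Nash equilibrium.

48

A representative firm's profit is π_i = q_i(104 - 0.5Q) - 8q_i.
Setting ∂π_i/∂q_i = 0 with rivals' quantities fixed: 96 - q_i - (1/2)·Σ_{j≠i} q_j = 0.
With identical firms every q_j equals q_i, so Σ_{j≠i} q_j = 2q_i and 96 = 2q_i, giving q_i = 48.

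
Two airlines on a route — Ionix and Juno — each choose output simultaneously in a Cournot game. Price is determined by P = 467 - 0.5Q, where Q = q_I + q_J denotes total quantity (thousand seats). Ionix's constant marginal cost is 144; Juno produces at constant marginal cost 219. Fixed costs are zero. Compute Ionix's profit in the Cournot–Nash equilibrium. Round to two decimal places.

35200.89

Ionix's profit: π_I = (467 - 0.5Q)q_I - (144q_I). Setting ∂π_I/∂q_I = 0: 323 - q_I - (1/2)(q_J) = 0.
Juno's first-order condition: 248 - q_J - (1/2)(q_I) = 0.
So q_I = (323 - (1/2)q_J) and q_J = (248 - (1/2)q_I).
Solving the pair: q_I = 796/3, q_J = 346/3.
Price P = 467 - (1/2)·(1142/3) = 830/3.
Ionix's profit: (830/3 - 144)·(796/3) = 35200.8889.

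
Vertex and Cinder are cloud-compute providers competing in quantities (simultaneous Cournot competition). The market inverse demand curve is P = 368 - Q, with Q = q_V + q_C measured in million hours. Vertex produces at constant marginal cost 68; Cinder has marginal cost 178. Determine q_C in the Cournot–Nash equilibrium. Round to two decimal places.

Vertex's profit: π_V = (368 - Q)q_V - (68q_V). Setting ∂π_V/∂q_V = 0: 300 - 2q_V - (q_C) = 0.
Cinder's first-order condition: 190 - 2q_C - (q_V) = 0.
Rearranging gives the reaction functions q_V = (300 - q_C)/2 and q_C = (190 - q_V)/2.
Substituting one into the other gives q_V = 410/3 and q_C = 80/3.

26.67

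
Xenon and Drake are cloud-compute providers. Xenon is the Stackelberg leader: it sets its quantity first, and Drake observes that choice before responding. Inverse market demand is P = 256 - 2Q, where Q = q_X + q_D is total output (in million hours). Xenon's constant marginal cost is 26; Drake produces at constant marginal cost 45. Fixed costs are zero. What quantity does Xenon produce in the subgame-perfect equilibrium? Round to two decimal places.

62.25

The follower Drake best-responds to any q_X: π_D = (256 - 2Q)q_D - 45q_D.
Setting the follower's marginal profit to zero, 211 - 2q_X - 4q_D = 0, i.e. q_D = (211 - 2q_X)/4.
The leader anticipates this reaction. Substituting into P = 256 - 2Q gives P = 301/2 - q_X, so π_X = (301/2 - q_X)q_X - 26q_X.
Leader FOC: 249/2 - 2q_X = 0, so q_X = 249/4.
Then q_D = (211 - 2·(249/4))/4 = 173/8.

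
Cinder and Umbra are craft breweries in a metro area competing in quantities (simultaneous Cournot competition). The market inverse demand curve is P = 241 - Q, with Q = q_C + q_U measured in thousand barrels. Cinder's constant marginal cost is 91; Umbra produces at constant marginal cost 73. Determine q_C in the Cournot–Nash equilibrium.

44

Cinder's profit: π_C = (241 - Q)q_C - (91q_C). Setting ∂π_C/∂q_C = 0: 150 - 2q_C - (q_U) = 0.
Umbra's first-order condition: 168 - 2q_U - (q_C) = 0.
Best responses: q_C = (150 - q_U)/2, q_U = (168 - q_C)/2.
Substituting one into the other gives q_C = 44 and q_U = 62.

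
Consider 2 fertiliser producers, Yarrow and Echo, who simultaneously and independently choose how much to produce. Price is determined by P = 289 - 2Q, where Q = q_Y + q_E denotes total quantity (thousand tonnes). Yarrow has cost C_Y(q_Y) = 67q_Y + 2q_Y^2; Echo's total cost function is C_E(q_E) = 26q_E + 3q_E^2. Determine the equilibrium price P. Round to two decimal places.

Yarrow's profit: π_Y = (289 - 2Q)q_Y - (67q_Y + 2q_Y²). Setting ∂π_Y/∂q_Y = 0: 222 - 8q_Y - 2(q_E) = 0.
Echo's first-order condition: 263 - 10q_E - 2(q_Y) = 0.
Best responses: q_Y = (222 - 2q_E)/8, q_E = (263 - 2q_Y)/10.
Substituting one into the other gives q_Y = 847/38 and q_E = 415/19.
Total output Q = 1677/38, so price P = 289 - 2·(1677/38) = 200.7368.

200.74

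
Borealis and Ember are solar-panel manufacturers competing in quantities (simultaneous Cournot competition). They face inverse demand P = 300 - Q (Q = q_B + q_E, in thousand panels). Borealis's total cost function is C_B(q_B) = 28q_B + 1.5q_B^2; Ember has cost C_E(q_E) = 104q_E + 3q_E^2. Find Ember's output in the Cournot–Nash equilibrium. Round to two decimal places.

18.15

Borealis's profit: π_B = (300 - Q)q_B - (28q_B + (3/2)q_B²). Setting ∂π_B/∂q_B = 0: 272 - 5q_B - (q_E) = 0.
Ember's first-order condition: 196 - 8q_E - (q_B) = 0.
Rearranging gives the reaction functions q_B = (272 - q_E)/5 and q_E = (196 - q_B)/8.
Substituting one into the other gives q_B = 660/13 and q_E = 236/13.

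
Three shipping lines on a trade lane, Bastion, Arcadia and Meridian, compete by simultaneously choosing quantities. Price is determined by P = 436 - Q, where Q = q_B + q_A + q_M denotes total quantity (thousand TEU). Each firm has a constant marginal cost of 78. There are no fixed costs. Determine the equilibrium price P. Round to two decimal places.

167.50

Each firm earns π_i = (436 - Q)q_i - 78q_i.
First-order condition (treating rivals' output as given): 358 - 2q_i - Σ_{j≠i} q_j = 0.
With identical firms every q_j equals q_i, so Σ_{j≠i} q_j = 2q_i and 358 = 4q_i, giving q_i = 179/2.
Total output Q = 537/2, so price P = 436 - 537/2 = 335/2.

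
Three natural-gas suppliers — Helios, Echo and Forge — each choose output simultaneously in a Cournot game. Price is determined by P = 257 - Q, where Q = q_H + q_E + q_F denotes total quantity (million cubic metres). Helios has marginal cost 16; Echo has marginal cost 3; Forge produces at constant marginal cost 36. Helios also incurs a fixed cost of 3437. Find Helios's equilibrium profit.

Helios's profit: π_H = (257 - Q)q_H - (16q_H). Setting ∂π_H/∂q_H = 0: 241 - 2q_H - (q_E + q_F) = 0.
Echo's first-order condition: 254 - 2q_E - (q_H + q_F) = 0.
Forge's first-order condition: 221 - 2q_F - (q_H + q_E) = 0.
Summing all 3 equations gives 716 − 4Q = 0, hence Q = 179.
Back-substituting: q_H = (241 − 179) = 62, q_E = (254 − 179) = 75, q_F = (221 − 179) = 42.
Price P = 257 - 179 = 78.
Helios's profit: (78 - 16)·62 - 3437 = 407.

407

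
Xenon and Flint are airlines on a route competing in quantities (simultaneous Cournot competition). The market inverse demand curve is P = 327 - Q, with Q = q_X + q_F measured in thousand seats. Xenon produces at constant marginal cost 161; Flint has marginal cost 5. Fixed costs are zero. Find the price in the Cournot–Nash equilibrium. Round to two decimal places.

Xenon's profit: π_X = (327 - Q)q_X - (161q_X). Setting ∂π_X/∂q_X = 0: 166 - 2q_X - (q_F) = 0.
Flint's first-order condition: 322 - 2q_F - (q_X) = 0.
Rearranging gives the reaction functions q_X = (166 - q_F)/2 and q_F = (322 - q_X)/2.
Substituting one into the other gives q_X = 10/3 and q_F = 478/3.
Total output Q = 488/3, so price P = 327 - 488/3 = 493/3.

164.33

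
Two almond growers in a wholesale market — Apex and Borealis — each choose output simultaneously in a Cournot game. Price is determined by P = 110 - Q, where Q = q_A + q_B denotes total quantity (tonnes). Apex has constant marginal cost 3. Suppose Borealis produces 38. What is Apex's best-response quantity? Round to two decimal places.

With the rival's output fixed at 38, Apex's profit is π_A = (110 - 38 - q_A)q_A - (3q_A) = (72 - q_A)q_A - (3q_A).
∂π_A/∂q_A = 69 - 2q_A = 0, so q_A = 69/2.

34.50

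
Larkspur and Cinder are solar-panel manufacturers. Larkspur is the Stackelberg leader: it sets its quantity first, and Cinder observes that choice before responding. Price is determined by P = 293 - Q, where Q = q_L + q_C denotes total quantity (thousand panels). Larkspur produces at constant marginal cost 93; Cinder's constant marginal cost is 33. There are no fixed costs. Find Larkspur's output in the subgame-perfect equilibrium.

70

The follower Cinder best-responds to any q_L: π_C = (293 - Q)q_C - 33q_C.
∂π_C/∂q_C = 260 - q_L - 2q_C = 0 gives the reaction function q_C = (260 - q_L)/2.
The leader anticipates this reaction. Substituting into P = 293 - Q gives P = 163 - (1/2)q_L, so π_L = (163 - (1/2)q_L)q_L - 93q_L.
Maximising: ∂π_L/∂q_L = 70 - q_L = 0, giving q_L = 70.
Then q_C = (260 - 70)/2 = 95.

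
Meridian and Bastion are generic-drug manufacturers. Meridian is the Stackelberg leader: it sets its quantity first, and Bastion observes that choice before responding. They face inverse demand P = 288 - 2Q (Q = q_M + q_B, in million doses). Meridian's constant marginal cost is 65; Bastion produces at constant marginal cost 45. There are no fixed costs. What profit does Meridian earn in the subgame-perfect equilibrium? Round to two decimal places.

The follower Bastion best-responds to any q_M: π_B = (288 - 2Q)q_B - 45q_B.
Setting the follower's marginal profit to zero, 243 - 2q_M - 4q_B = 0, i.e. q_B = (243 - 2q_M)/4.
The leader anticipates this reaction. Substituting into P = 288 - 2Q gives P = 333/2 - q_M, so π_M = (333/2 - q_M)q_M - 65q_M.
The leader's first-order condition 203/2 - 2q_M = 0 yields q_M = 203/4.
Then q_B = (243 - 2·(203/4))/4 = 283/8.
Price P = 288 - 2·(689/8) = 463/4.
Meridian's profit: (463/4 - 65)·(203/4) = 2575.5625.

2575.56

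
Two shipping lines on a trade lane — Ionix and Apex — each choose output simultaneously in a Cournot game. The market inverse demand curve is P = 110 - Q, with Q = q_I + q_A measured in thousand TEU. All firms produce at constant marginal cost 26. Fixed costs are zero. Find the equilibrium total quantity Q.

A representative firm's profit is π_i = q_i(110 - Q) - 26q_i.
Setting ∂π_i/∂q_i = 0 with rivals' quantities fixed: 84 - 2q_i - q_j = 0.
By symmetry each firm produces the same amount; substituting q_j = q_i yields q_i = 84/3 = 28.
Total output Q = 28 + 28 = 56.

56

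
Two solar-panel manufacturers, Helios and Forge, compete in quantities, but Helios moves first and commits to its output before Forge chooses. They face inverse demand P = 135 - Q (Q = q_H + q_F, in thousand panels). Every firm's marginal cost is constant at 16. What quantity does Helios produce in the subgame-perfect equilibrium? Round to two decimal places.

59.50

Solve by backward induction. Given q_H, the follower Forge maximises π_F = (135 - q_H - q_F)q_F - 16q_F.
∂π_F/∂q_F = 119 - q_H - 2q_F = 0 gives the reaction function q_F = (119 - q_H)/2.
The leader anticipates this reaction. Substituting into P = 135 - Q gives P = 151/2 - (1/2)q_H, so π_H = (151/2 - (1/2)q_H)q_H - 16q_H.
Leader FOC: 119/2 - q_H = 0, so q_H = 119/2.
Then q_F = (119 - 119/2)/2 = 119/4.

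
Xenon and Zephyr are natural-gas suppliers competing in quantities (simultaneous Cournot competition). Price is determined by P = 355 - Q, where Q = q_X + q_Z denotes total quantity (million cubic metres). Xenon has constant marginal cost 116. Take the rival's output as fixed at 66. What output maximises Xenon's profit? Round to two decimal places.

With the rival's output fixed at 66, Xenon's profit is π_X = (355 - 66 - q_X)q_X - (116q_X) = (289 - q_X)q_X - (116q_X).
∂π_X/∂q_X = 173 - 2q_X = 0, so q_X = 173/2.

86.50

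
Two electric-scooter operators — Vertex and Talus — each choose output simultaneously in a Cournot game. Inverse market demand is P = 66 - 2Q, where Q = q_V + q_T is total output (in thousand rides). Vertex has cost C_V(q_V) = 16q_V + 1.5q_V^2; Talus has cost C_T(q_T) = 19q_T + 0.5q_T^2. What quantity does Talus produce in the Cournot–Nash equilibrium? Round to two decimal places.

Vertex's profit: π_V = (66 - 2Q)q_V - (16q_V + (3/2)q_V²). Setting ∂π_V/∂q_V = 0: 50 - 7q_V - 2(q_T) = 0.
Talus's first-order condition: 47 - 5q_T - 2(q_V) = 0.
Rearranging gives the reaction functions q_V = (50 - 2q_T)/7 and q_T = (47 - 2q_V)/5.
Substituting one into the other gives q_V = 156/31 and q_T = 229/31.

7.39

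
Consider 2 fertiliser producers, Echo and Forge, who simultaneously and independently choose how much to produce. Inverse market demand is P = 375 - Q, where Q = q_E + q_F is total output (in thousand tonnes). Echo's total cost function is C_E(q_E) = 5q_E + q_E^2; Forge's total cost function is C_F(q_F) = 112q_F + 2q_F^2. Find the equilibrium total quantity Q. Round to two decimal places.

Echo's profit: π_E = (375 - Q)q_E - (5q_E + q_E²). Setting ∂π_E/∂q_E = 0: 370 - 4q_E - (q_F) = 0.
Forge's first-order condition: 263 - 6q_F - (q_E) = 0.
Best responses: q_E = (370 - q_F)/4, q_F = (263 - q_E)/6.
Solving the pair: q_E = 1957/23, q_F = 682/23.
Total output Q = 1957/23 + 682/23 = 114.7391.

114.74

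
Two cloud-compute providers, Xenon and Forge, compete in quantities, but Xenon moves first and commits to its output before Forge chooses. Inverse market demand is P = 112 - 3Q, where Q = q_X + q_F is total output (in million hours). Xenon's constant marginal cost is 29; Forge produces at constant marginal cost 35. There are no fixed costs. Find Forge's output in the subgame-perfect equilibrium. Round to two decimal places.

5.42

Solve by backward induction. Given q_X, the follower Forge maximises π_F = (112 - 3q_X - 3q_F)q_F - 35q_F.
Setting the follower's marginal profit to zero, 77 - 3q_X - 6q_F = 0, i.e. q_F = (77 - 3q_X)/6.
Xenon substitutes q_F(q_X) into its own profit: π_X = q_X(112 - 3q_X - (77 - 3q_X)/2) - 29q_X = (147/2 - (3/2)q_X)q_X - 29q_X.
Leader FOC: 89/2 - 3q_X = 0, so q_X = 89/6.
Then q_F = (77 - 3·(89/6))/6 = 65/12.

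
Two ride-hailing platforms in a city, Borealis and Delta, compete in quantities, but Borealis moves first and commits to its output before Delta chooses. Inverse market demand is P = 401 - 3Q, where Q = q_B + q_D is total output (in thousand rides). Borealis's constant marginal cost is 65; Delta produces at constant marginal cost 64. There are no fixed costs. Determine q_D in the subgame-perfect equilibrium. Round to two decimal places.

The follower Delta best-responds to any q_B: π_D = (401 - 3Q)q_D - 64q_D.
Setting the follower's marginal profit to zero, 337 - 3q_B - 6q_D = 0, i.e. q_D = (337 - 3q_B)/6.
Borealis substitutes q_D(q_B) into its own profit: π_B = q_B(401 - 3q_B - (337 - 3q_B)/2) - 65q_B = (465/2 - (3/2)q_B)q_B - 65q_B.
Maximising: ∂π_B/∂q_B = 335/2 - 3q_B = 0, giving q_B = 335/6.
Then q_D = (337 - 3·(335/6))/6 = 113/4.

28.25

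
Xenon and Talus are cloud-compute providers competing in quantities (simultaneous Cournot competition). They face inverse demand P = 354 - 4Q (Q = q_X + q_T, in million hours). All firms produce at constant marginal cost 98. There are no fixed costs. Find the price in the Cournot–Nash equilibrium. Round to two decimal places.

183.33

A representative firm's profit is π_i = q_i(354 - 4Q) - 98q_i.
Setting ∂π_i/∂q_i = 0 with rivals' quantities fixed: 256 - 8q_i - 4q_j = 0.
With identical firms every q_j equals q_i, so q_j = q_i and 256 = 12q_i, giving q_i = 64/3.
Total output Q = 128/3, so price P = 354 - 4·(128/3) = 550/3.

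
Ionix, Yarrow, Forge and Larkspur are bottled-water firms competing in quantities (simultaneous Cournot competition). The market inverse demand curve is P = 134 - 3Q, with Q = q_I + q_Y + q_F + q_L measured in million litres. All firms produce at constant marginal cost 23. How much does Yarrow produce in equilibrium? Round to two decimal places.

A representative firm's profit is π_i = q_i(134 - 3Q) - 23q_i.
First-order condition (treating rivals' output as given): 111 - 6q_i - 3·Σ_{j≠i} q_j = 0.
By symmetry each firm produces the same amount; substituting Σ_{j≠i} q_j = 3q_i yields q_i = 111/15 = 37/5.

7.40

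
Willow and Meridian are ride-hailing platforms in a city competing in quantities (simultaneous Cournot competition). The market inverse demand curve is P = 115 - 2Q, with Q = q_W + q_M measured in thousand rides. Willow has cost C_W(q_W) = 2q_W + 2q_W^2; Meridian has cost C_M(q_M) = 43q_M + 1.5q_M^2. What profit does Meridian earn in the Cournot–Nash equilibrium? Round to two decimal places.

Willow's profit: π_W = (115 - 2Q)q_W - (2q_W + 2q_W²). Setting ∂π_W/∂q_W = 0: 113 - 8q_W - 2(q_M) = 0.
Meridian's profit: π_M = (115 - 2Q)q_M - (43q_M + (3/2)q_M²). Setting ∂π_M/∂q_M = 0: 72 - 7q_M - 2(q_W) = 0.
Rearranging gives the reaction functions q_W = (113 - 2q_M)/8 and q_M = (72 - 2q_W)/7.
Solving the pair: q_W = 647/52, q_M = 175/26.
Price P = 115 - 2·(997/52) = 1993/26.
Meridian's profit: (1993/26)·(175/26) - 43·(175/26) - (3/2)(175/26)² = 158.5614.

158.56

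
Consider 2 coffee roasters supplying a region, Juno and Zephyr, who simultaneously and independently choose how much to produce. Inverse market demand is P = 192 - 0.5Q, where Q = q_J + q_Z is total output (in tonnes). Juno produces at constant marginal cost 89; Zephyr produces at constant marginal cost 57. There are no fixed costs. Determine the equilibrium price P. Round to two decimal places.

Juno's profit: π_J = (192 - 0.5Q)q_J - (89q_J). Setting ∂π_J/∂q_J = 0: 103 - q_J - (1/2)(q_Z) = 0.
Zephyr's first-order condition: 135 - q_Z - (1/2)(q_J) = 0.
Rearranging gives the reaction functions q_J = (103 - (1/2)q_Z) and q_Z = (135 - (1/2)q_J).
Solving the pair: q_J = 142/3, q_Z = 334/3.
Total output Q = 476/3, so price P = 192 - (1/2)·(476/3) = 338/3.

112.67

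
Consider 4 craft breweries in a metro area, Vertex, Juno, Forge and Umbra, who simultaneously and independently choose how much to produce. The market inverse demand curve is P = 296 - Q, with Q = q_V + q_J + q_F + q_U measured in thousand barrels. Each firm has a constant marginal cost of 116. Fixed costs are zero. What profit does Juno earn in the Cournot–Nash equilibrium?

Each firm earns π_i = (296 - Q)q_i - 116q_i.
First-order condition (treating rivals' output as given): 180 - 2q_i - Σ_{j≠i} q_j = 0.
With identical firms every q_j equals q_i, so Σ_{j≠i} q_j = 3q_i and 180 = 5q_i, giving q_i = 36.
Price P = 296 - 144 = 152.
Juno's profit: (152 - 116)·36 = 1296.

1296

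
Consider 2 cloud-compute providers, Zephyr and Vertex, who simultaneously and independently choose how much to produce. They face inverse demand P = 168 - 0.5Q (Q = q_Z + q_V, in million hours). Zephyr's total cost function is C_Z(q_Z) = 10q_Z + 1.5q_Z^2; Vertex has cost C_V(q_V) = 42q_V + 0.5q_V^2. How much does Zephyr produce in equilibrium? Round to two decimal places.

32.65

Zephyr's profit: π_Z = (168 - 0.5Q)q_Z - (10q_Z + (3/2)q_Z²). Setting ∂π_Z/∂q_Z = 0: 158 - 4q_Z - (1/2)(q_V) = 0.
Vertex's profit: π_V = (168 - 0.5Q)q_V - (42q_V + (1/2)q_V²). Setting ∂π_V/∂q_V = 0: 126 - 2q_V - (1/2)(q_Z) = 0.
Rearranging gives the reaction functions q_Z = (158 - (1/2)q_V)/4 and q_V = (126 - (1/2)q_Z)/2.
Solving the pair: q_Z = 1012/31, q_V = 1700/31.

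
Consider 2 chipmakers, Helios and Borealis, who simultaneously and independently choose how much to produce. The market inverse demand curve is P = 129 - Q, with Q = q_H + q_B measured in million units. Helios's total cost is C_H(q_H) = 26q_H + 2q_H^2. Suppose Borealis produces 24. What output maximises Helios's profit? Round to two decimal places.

13.17

With the rival's output fixed at 24, Helios's profit is π_H = (129 - 24 - q_H)q_H - (26q_H + 2q_H²) = (105 - q_H)q_H - (26q_H + 2q_H²).
∂π_H/∂q_H = 79 - 6q_H = 0, so q_H = 79/6.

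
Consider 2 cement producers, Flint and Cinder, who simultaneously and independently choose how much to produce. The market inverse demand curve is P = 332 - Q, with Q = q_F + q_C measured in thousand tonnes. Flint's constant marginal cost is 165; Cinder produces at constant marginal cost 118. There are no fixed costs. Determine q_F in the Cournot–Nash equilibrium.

40

Flint's profit: π_F = (332 - Q)q_F - (165q_F). Setting ∂π_F/∂q_F = 0: 167 - 2q_F - (q_C) = 0.
Cinder's profit: π_C = (332 - Q)q_C - (118q_C). Setting ∂π_C/∂q_C = 0: 214 - 2q_C - (q_F) = 0.
So q_F = (167 - q_C)/2 and q_C = (214 - q_F)/2.
Substituting one into the other gives q_F = 40 and q_C = 87.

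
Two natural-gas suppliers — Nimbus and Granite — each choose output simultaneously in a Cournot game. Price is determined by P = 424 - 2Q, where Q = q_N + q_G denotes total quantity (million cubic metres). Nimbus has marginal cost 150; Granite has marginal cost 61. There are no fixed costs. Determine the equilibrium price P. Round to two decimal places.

Nimbus's profit: π_N = (424 - 2Q)q_N - (150q_N). Setting ∂π_N/∂q_N = 0: 274 - 4q_N - 2(q_G) = 0.
Granite's first-order condition: 363 - 4q_G - 2(q_N) = 0.
Best responses: q_N = (274 - 2q_G)/4, q_G = (363 - 2q_N)/4.
Substituting one into the other gives q_N = 185/6 and q_G = 226/3.
Total output Q = 637/6, so price P = 424 - 2·(637/6) = 635/3.

211.67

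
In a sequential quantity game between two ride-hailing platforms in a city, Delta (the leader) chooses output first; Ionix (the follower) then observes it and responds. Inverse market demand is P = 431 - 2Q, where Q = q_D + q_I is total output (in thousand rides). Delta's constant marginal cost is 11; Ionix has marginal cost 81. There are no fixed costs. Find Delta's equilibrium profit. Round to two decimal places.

The follower Ionix best-responds to any q_D: π_I = (431 - 2Q)q_I - 81q_I.
Setting the follower's marginal profit to zero, 350 - 2q_D - 4q_I = 0, i.e. q_I = (350 - 2q_D)/4.
The leader anticipates this reaction. Substituting into P = 431 - 2Q gives P = 256 - q_D, so π_D = (256 - q_D)q_D - 11q_D.
Leader FOC: 245 - 2q_D = 0, so q_D = 245/2.
Then q_I = (350 - 2·(245/2))/4 = 105/4.
Price P = 431 - 2·(595/4) = 267/2.
Delta's profit: (267/2 - 11)·(245/2) = 15006.2500.

15006.25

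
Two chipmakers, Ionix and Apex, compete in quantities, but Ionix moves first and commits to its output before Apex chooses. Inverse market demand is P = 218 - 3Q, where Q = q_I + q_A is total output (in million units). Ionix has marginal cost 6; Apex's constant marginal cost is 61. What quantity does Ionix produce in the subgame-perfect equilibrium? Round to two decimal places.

Solve by backward induction. Given q_I, the follower Apex maximises π_A = (218 - 3q_I - 3q_A)q_A - 61q_A.
∂π_A/∂q_A = 157 - 3q_I - 6q_A = 0 gives the reaction function q_A = (157 - 3q_I)/6.
Ionix substitutes q_A(q_I) into its own profit: π_I = q_I(218 - 3q_I - (157 - 3q_I)/2) - 6q_I = (279/2 - (3/2)q_I)q_I - 6q_I.
Maximising: ∂π_I/∂q_I = 267/2 - 3q_I = 0, giving q_I = 89/2.
Then q_A = (157 - 3·(89/2))/6 = 47/12.

44.50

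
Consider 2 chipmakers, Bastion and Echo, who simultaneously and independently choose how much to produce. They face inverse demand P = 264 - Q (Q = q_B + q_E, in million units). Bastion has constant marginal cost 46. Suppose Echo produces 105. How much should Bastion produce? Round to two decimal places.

56.50

With the rival's output fixed at 105, Bastion's profit is π_B = (264 - 105 - q_B)q_B - (46q_B) = (159 - q_B)q_B - (46q_B).
∂π_B/∂q_B = 113 - 2q_B = 0, so q_B = 113/2.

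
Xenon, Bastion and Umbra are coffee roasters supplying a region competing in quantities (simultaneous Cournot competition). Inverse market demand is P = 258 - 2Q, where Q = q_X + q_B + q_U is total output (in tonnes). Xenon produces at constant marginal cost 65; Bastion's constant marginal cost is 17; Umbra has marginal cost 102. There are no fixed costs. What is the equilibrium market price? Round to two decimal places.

Xenon's profit: π_X = (258 - 2Q)q_X - (65q_X). Setting ∂π_X/∂q_X = 0: 193 - 4q_X - 2(q_B + q_U) = 0.
Bastion's profit: π_B = (258 - 2Q)q_B - (17q_B). Setting ∂π_B/∂q_B = 0: 241 - 4q_B - 2(q_X + q_U) = 0.
Umbra's first-order condition: 156 - 4q_U - 2(q_X + q_B) = 0.
Adding the 3 first-order conditions: 590 − 8Q = 0, so Q = 295/4.
Back-substituting: q_X = (193 − 295/2)/2 = 91/4, q_B = (241 − 295/2)/2 = 187/4, q_U = (156 − 295/2)/2 = 17/4.
Total output Q = 295/4, so price P = 258 - 2·(295/4) = 221/2.

110.50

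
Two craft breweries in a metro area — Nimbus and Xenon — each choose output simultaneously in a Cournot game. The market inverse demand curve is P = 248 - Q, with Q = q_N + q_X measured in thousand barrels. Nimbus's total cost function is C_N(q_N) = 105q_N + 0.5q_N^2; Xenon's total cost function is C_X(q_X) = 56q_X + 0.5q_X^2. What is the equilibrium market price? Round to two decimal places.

164.25

Nimbus's profit: π_N = (248 - Q)q_N - (105q_N + (1/2)q_N²). Setting ∂π_N/∂q_N = 0: 143 - 3q_N - (q_X) = 0.
Xenon's profit: π_X = (248 - Q)q_X - (56q_X + (1/2)q_X²). Setting ∂π_X/∂q_X = 0: 192 - 3q_X - (q_N) = 0.
Rearranging gives the reaction functions q_N = (143 - q_X)/3 and q_X = (192 - q_N)/3.
Substituting one into the other gives q_N = 237/8 and q_X = 433/8.
Total output Q = 335/4, so price P = 248 - 335/4 = 657/4.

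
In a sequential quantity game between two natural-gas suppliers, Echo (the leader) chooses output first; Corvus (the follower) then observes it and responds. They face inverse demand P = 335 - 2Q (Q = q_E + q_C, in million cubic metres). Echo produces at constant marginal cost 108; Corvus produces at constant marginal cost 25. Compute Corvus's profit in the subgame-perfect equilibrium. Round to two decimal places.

7080.50

The follower Corvus best-responds to any q_E: π_C = (335 - 2Q)q_C - 25q_C.
Follower FOC: 310 - 2q_E - 4q_C = 0, so q_C(q_E) = (310 - 2q_E)/4.
The leader anticipates this reaction. Substituting into P = 335 - 2Q gives P = 180 - q_E, so π_E = (180 - q_E)q_E - 108q_E.
The leader's first-order condition 72 - 2q_E = 0 yields q_E = 36.
Then q_C = (310 - 2·36)/4 = 119/2.
Price P = 335 - 2·(191/2) = 144.
Corvus's profit: (144 - 25)·(119/2) = 7080.5000.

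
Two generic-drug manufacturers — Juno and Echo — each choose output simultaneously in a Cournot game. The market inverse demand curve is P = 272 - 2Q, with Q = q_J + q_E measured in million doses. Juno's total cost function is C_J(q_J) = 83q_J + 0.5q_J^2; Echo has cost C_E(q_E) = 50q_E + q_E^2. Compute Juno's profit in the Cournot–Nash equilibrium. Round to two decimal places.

1760.72

Juno's profit: π_J = (272 - 2Q)q_J - (83q_J + (1/2)q_J²). Setting ∂π_J/∂q_J = 0: 189 - 5q_J - 2(q_E) = 0.
Echo's first-order condition: 222 - 6q_E - 2(q_J) = 0.
Rearranging gives the reaction functions q_J = (189 - 2q_E)/5 and q_E = (222 - 2q_J)/6.
Solving the pair: q_J = 345/13, q_E = 366/13.
Price P = 272 - 2·(711/13) = 162.6154.
Juno's profit: 162.6154·(345/13) - 83·(345/13) - (1/2)(345/13)² = 1760.7249.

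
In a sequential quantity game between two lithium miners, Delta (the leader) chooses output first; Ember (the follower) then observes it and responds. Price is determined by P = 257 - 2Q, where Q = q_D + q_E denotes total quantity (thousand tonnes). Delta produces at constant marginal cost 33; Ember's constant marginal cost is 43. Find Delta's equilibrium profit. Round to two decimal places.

The follower Ember best-responds to any q_D: π_E = (257 - 2Q)q_E - 43q_E.
Follower FOC: 214 - 2q_D - 4q_E = 0, so q_E(q_D) = (214 - 2q_D)/4.
Delta substitutes q_E(q_D) into its own profit: π_D = q_D(257 - 2q_D - (214 - 2q_D)/2) - 33q_D = (150 - q_D)q_D - 33q_D.
Maximising: ∂π_D/∂q_D = 117 - 2q_D = 0, giving q_D = 117/2.
Then q_E = (214 - 2·(117/2))/4 = 97/4.
Price P = 257 - 2·(331/4) = 183/2.
Delta's profit: (183/2 - 33)·(117/2) = 3422.2500.

3422.25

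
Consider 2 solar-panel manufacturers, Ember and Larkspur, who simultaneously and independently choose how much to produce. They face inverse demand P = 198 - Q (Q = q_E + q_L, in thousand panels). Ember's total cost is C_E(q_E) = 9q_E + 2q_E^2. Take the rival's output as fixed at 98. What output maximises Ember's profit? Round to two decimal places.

15.17

With the rival's output fixed at 98, Ember's profit is π_E = (198 - 98 - q_E)q_E - (9q_E + 2q_E²) = (100 - q_E)q_E - (9q_E + 2q_E²).
∂π_E/∂q_E = 91 - 6q_E = 0, so q_E = 91/6.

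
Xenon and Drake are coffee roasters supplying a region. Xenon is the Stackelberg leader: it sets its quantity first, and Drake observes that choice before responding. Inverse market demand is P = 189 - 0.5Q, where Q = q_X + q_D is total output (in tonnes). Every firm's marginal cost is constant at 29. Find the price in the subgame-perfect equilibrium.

The follower Drake best-responds to any q_X: π_D = (189 - 0.5Q)q_D - 29q_D.
Setting the follower's marginal profit to zero, 160 - (1/2)q_X - q_D = 0, i.e. q_D = (160 - (1/2)q_X).
The leader anticipates this reaction. Substituting into P = 189 - 0.5Q gives P = 109 - (1/4)q_X, so π_X = (109 - (1/4)q_X)q_X - 29q_X.
Maximising: ∂π_X/∂q_X = 80 - (1/2)q_X = 0, giving q_X = 160.
Then q_D = (160 - (1/2)·160) = 80.
Total output Q = 240, so price P = 189 - (1/2)·240 = 69.

69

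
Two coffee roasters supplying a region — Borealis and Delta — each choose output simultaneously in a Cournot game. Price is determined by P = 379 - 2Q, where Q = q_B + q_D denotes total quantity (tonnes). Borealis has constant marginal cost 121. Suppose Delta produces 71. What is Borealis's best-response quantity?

29

With the rival's output fixed at 71, Borealis's profit is π_B = (379 - 2·71 - 2q_B)q_B - (121q_B) = (237 - 2q_B)q_B - (121q_B).
∂π_B/∂q_B = 116 - 4q_B = 0, so q_B = 29.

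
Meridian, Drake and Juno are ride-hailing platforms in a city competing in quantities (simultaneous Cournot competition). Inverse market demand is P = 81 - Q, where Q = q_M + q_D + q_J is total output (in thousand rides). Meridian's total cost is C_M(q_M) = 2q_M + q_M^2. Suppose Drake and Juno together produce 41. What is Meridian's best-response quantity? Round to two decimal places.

9.50

With rivals' combined output fixed at 41, Meridian's profit is π_M = (81 - 41 - q_M)q_M - (2q_M + q_M²) = (40 - q_M)q_M - (2q_M + q_M²).
∂π_M/∂q_M = 38 - 4q_M = 0, so q_M = 19/2.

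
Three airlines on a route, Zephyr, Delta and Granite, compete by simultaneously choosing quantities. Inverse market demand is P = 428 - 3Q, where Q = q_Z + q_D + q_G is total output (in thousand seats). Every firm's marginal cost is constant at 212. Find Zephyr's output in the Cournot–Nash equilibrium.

Each firm earns π_i = (428 - 3Q)q_i - 212q_i.
First-order condition (treating rivals' output as given): 216 - 6q_i - 3·Σ_{j≠i} q_j = 0.
With identical firms every q_j equals q_i, so Σ_{j≠i} q_j = 2q_i and 216 = 12q_i, giving q_i = 18.

18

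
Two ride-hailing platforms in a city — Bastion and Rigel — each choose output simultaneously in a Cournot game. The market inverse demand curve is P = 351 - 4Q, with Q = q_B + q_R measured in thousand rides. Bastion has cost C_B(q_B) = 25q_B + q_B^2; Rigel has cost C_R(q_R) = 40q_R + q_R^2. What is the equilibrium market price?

Bastion's profit: π_B = (351 - 4Q)q_B - (25q_B + q_B²). Setting ∂π_B/∂q_B = 0: 326 - 10q_B - 4(q_R) = 0.
Rigel's first-order condition: 311 - 10q_R - 4(q_B) = 0.
Rearranging gives the reaction functions q_B = (326 - 4q_R)/10 and q_R = (311 - 4q_B)/10.
Solving the pair: q_B = 24, q_R = 43/2.
Total output Q = 91/2, so price P = 351 - 4·(91/2) = 169.

169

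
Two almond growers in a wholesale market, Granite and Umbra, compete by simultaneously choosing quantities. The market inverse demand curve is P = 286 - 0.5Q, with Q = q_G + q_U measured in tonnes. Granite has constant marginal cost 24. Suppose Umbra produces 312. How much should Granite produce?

106

With the rival's output fixed at 312, Granite's profit is π_G = (286 - (1/2)·312 - (1/2)q_G)q_G - (24q_G) = (130 - (1/2)q_G)q_G - (24q_G).
∂π_G/∂q_G = 106 - q_G = 0, so q_G = 106.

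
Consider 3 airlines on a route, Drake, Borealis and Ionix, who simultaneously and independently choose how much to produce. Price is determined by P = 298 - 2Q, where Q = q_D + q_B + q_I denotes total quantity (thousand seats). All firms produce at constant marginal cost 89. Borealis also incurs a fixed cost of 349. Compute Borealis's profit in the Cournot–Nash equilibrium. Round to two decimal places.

A representative firm's profit is π_i = q_i(298 - 2Q) - 89q_i.
First-order condition (treating rivals' output as given): 209 - 4q_i - 2·Σ_{j≠i} q_j = 0.
With identical firms every q_j equals q_i, so Σ_{j≠i} q_j = 2q_i and 209 = 8q_i, giving q_i = 209/8.
Price P = 298 - 2·(627/8) = 565/4.
Borealis's profit: (565/4 - 89)·(209/8) - 349 = 1016.0313.

1016.03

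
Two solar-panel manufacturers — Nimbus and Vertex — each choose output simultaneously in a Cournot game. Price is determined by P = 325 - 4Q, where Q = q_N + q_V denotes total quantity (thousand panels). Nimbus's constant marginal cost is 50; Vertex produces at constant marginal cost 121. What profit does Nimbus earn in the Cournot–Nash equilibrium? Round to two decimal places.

Nimbus's profit: π_N = (325 - 4Q)q_N - (50q_N). Setting ∂π_N/∂q_N = 0: 275 - 8q_N - 4(q_V) = 0.
Vertex's profit: π_V = (325 - 4Q)q_V - (121q_V). Setting ∂π_V/∂q_V = 0: 204 - 8q_V - 4(q_N) = 0.
So q_N = (275 - 4q_V)/8 and q_V = (204 - 4q_N)/8.
Solving the pair: q_N = 173/6, q_V = 133/12.
Price P = 325 - 4·(479/12) = 496/3.
Nimbus's profit: (496/3 - 50)·(173/6) = 3325.4444.

3325.44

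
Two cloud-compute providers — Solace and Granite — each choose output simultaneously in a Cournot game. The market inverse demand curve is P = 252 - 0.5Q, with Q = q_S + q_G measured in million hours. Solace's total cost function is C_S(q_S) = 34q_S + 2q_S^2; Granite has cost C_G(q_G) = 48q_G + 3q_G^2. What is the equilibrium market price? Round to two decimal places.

218.40

Solace's profit: π_S = (252 - 0.5Q)q_S - (34q_S + 2q_S²). Setting ∂π_S/∂q_S = 0: 218 - 5q_S - (1/2)(q_G) = 0.
Granite's first-order condition: 204 - 7q_G - (1/2)(q_S) = 0.
Rearranging gives the reaction functions q_S = (218 - (1/2)q_G)/5 and q_G = (204 - (1/2)q_S)/7.
Substituting one into the other gives q_S = 40.9784 and q_G = 26.2158.
Total output Q = 67.1942, so price P = 252 - (1/2)·67.1942 = 218.4029.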